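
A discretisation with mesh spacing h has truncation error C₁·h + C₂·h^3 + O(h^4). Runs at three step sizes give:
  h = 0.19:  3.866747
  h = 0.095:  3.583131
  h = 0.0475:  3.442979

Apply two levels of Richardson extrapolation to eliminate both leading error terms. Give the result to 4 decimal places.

First eliminate the h term (factor 2^1 = 2):
  B₁ = (2·3.583131 − 3.866747)/1 = 3.299515
  B₂ = (2·3.442979 − 3.583131)/1 = 3.302827
Then eliminate the h^3 term (factor 2^3 = 8):
  (8·3.302827 − 3.299515)/7 = 3.303300

3.3033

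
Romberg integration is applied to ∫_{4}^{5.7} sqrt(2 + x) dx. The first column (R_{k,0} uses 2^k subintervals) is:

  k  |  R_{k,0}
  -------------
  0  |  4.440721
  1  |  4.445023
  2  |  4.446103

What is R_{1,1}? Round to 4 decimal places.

4.4465

Richardson extrapolation on the trapezoidal column (denominator 4−1=3):
R_{1,1} = (4·4.445023 − 4.440721) / 3 = 4.446457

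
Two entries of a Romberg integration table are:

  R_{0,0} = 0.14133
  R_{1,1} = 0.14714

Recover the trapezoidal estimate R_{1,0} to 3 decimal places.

From R_{1,1} = (4·R_{1,0} − R_{0,0})/3, solve for R_{1,0}:
4·R_{1,0} = 3·0.14714 + 0.14133 = 0.58275
R_{1,0} = 0.14569

0.146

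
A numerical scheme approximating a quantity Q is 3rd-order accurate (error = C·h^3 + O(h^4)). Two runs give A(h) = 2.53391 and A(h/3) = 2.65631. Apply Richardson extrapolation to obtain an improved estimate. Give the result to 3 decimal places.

2.661

Extrapolated value = (27·A(h/3) − A(h)) / (27 − 1)
= (27·2.65631 − 2.53391) / 26
= 69.18646 / 26 = 2.66102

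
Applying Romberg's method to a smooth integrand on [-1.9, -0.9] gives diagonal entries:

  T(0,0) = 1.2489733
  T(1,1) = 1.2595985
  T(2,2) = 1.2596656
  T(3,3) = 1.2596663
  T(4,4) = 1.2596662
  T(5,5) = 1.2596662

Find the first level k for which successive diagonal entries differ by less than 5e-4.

k = 2

|T(1,1) − T(0,0)| = 0.0106252 ≥ 5e-4
|T(2,2) − T(1,1)| = 0.0000671 < 5e-4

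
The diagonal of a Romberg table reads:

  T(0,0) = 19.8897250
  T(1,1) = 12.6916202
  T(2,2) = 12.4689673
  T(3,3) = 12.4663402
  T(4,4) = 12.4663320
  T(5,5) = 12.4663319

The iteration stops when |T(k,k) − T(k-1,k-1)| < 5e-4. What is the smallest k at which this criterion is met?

|T(1,1) − T(0,0)| = 7.1981048 ≥ 5e-4
|T(2,2) − T(1,1)| = 0.2226529 ≥ 5e-4
|T(3,3) − T(2,2)| = 0.0026271 ≥ 5e-4
|T(4,4) − T(3,3)| = 0.0000082 < 5e-4

k = 4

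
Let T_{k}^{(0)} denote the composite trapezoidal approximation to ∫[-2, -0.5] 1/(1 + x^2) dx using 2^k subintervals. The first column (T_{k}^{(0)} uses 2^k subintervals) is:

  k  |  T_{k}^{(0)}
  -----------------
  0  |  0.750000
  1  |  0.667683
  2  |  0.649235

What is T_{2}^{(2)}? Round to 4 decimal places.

Richardson extrapolation on the trapezoidal column (denominator 4−1=3):
T_{1}^{(1)} = 0.667683 + (0.667683 − 0.750000)/3 = 0.640244
T_{2}^{(1)} = (4·0.649235 − 0.667683) / 3 = 0.643086
T_{2}^{(2)} = (16·0.643086 − 0.640244) / 15 = 0.643275

0.6433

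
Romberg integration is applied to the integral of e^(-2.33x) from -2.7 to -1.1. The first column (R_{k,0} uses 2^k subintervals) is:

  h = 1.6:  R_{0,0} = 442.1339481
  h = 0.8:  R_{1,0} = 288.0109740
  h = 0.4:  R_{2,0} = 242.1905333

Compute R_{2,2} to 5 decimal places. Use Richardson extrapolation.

Richardson extrapolation on the trapezoidal column (denominator 4−1=3):
R_{1,1} = (4·288.0109740 − 442.1339481) / 3 = 236.6366493
R_{2,1} = 242.1905333 + (242.1905333 − 288.0109740)/3 = 226.9170531
R_{2,2} = 226.9170531 + (226.9170531 − 236.6366493)/15 = 226.2690800

226.26908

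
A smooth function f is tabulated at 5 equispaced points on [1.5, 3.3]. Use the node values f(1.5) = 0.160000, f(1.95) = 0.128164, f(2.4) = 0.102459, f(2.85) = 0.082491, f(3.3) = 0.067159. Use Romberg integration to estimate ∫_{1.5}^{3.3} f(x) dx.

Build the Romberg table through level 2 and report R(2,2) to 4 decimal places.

0.1912

R(0,0) (trapezoid, 1 panel, h=1.8000): 0.204443
R(1,0) (trapezoid, 2 panels, h=0.9000): 0.194435
R(2,0) (trapezoid, 4 panels, h=0.4500): 0.192012
R(1,1) = 0.194435 + (0.194435 − 0.204443)/3 = 0.191099
R(2,1) = 0.192012 + (0.192012 − 0.194435)/3 = 0.191204
R(2,2) = 0.191204 + (0.191204 − 0.191099)/15 = 0.191211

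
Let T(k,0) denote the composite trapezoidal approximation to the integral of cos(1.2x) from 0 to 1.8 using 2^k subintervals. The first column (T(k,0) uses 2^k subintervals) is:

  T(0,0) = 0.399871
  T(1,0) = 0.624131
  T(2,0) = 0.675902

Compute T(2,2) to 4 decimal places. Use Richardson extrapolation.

T(1,1) = 0.624131 + (0.624131 − 0.399871)/3 = 0.698884
T(2,1) = (4·0.675902 − 0.624131) / 3 = 0.693159
T(2,2) = (16·0.693159 − 0.698884) / 15 = 0.692777

0.6928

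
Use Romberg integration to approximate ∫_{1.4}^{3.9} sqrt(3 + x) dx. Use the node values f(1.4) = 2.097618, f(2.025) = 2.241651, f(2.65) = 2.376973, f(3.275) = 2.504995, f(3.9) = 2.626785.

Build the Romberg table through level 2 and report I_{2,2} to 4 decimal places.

5.9302

I_{0,0} (trapezoid, 1 panel, h=2.5000): 5.905504
I_{1,0} (trapezoid, 2 panels, h=1.2500): 5.923968
I_{2,0} (trapezoid, 4 panels, h=0.6250): 5.928638
I_{1,1} = 5.923968 + (5.923968 − 5.905504)/3 = 5.930123
I_{2,1} = 5.928638 + (5.928638 − 5.923968)/3 = 5.930195
I_{2,2} = 5.930195 + (5.930195 − 5.930123)/15 = 5.930200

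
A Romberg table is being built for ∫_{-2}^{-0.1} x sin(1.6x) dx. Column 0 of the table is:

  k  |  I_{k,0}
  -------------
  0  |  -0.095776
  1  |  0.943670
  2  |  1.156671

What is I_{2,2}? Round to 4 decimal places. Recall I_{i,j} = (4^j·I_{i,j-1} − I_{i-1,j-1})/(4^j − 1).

1.2235

Richardson extrapolation on the trapezoidal column (denominator 4−1=3):
I_{1,1} = (4·0.943670 − (-0.095776)) / 3 = 1.290152
I_{2,1} = 1.156671 + (1.156671 − 0.943670)/3 = 1.227671
I_{2,2} = 1.227671 + (1.227671 − 1.290152)/15 = 1.223506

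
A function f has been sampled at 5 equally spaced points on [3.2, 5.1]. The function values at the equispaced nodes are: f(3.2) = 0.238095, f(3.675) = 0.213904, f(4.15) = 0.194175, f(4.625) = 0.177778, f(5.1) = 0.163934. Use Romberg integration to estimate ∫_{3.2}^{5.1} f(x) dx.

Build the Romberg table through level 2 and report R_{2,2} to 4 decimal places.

R_{0,0} (trapezoid, 1 panel, h=1.9000): 0.381928
R_{1,0} (trapezoid, 2 panels, h=0.9500): 0.375430
R_{2,0} (trapezoid, 4 panels, h=0.4750): 0.373764
R_{1,1} = 0.375430 + (0.375430 − 0.381928)/3 = 0.373264
R_{2,1} = 0.373764 + (0.373764 − 0.375430)/3 = 0.373209
R_{2,2} = 0.373209 + (0.373209 − 0.373264)/15 = 0.373205

0.3732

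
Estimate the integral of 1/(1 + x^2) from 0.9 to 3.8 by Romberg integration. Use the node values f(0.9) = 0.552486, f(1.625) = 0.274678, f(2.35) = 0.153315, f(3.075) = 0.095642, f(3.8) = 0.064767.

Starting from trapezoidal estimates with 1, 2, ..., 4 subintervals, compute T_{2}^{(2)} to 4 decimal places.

0.5803

T_{0}^{(0)} (trapezoid, 1 panel, h=2.9000): 0.895017
T_{1}^{(0)} (trapezoid, 2 panels, h=1.4500): 0.669815
T_{2}^{(0)} (trapezoid, 4 panels, h=0.7250): 0.603390
T_{1}^{(1)} = 0.669815 + (0.669815 − 0.895017)/3 = 0.594748
T_{2}^{(1)} = 0.603390 + (0.603390 − 0.669815)/3 = 0.581248
T_{2}^{(2)} = 0.581248 + (0.581248 − 0.594748)/15 = 0.580348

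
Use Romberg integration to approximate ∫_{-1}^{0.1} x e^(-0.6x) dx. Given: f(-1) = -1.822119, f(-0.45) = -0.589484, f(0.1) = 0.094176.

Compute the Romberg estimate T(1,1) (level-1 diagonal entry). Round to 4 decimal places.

-0.7491

T(0,0) (trapezoid, 1 panel, h=1.1000): -0.950369
T(1,0) (trapezoid, 2 panels, h=0.5500): -0.799401
T(1,1) = -0.799401 + (-0.799401 − (-0.950369))/3 = -0.749078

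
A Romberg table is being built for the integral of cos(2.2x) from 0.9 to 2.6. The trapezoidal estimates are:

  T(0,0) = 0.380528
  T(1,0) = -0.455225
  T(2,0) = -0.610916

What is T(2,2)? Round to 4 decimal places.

T(1,1) = -0.455225 + (-0.455225 − 0.380528)/3 = -0.733809
T(2,1) = (4·(-0.610916) − (-0.455225)) / 3 = -0.662813
T(2,2) = -0.662813 + (-0.662813 − (-0.733809))/15 = -0.658080

-0.6581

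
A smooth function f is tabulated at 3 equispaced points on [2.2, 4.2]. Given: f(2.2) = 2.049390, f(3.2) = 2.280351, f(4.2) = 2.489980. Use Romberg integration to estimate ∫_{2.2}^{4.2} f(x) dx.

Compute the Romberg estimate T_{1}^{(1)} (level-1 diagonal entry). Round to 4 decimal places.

4.5536

T_{0}^{(0)} (trapezoid, 1 panel, h=2.0000): 4.539370
T_{1}^{(0)} (trapezoid, 2 panels, h=1.0000): 4.550036
T_{1}^{(1)} = 4.550036 + (4.550036 − 4.539370)/3 = 4.553591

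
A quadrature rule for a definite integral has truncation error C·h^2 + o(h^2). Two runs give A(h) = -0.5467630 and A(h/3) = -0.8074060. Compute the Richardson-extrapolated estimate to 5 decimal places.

Extrapolated value = (9·A(h/3) − A(h)) / (9 − 1)
= (9·(-0.8074060) − (-0.5467630)) / 8
= -6.7198910 / 8 = -0.8399864

-0.83999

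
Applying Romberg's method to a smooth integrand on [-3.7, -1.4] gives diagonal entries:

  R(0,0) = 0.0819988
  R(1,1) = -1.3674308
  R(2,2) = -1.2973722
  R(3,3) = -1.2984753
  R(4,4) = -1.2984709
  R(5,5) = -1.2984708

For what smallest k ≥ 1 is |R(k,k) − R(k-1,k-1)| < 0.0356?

|R(1,1) − R(0,0)| = 1.4494296 ≥ 0.0356
|R(2,2) − R(1,1)| = 0.0700586 ≥ 0.0356
|R(3,3) − R(2,2)| = 0.0011031 < 0.0356

k = 3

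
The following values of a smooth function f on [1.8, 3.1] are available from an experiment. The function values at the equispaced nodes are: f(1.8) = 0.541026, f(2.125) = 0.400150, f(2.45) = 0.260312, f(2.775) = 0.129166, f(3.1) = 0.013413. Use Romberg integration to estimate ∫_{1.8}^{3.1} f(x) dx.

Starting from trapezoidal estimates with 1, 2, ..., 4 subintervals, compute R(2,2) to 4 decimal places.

0.3458

R(0,0) (trapezoid, 1 panel, h=1.3000): 0.360385
R(1,0) (trapezoid, 2 panels, h=0.6500): 0.349395
R(2,0) (trapezoid, 4 panels, h=0.3250): 0.346725
R(1,1) = 0.349395 + (0.349395 − 0.360385)/3 = 0.345732
R(2,1) = 0.346725 + (0.346725 − 0.349395)/3 = 0.345835
R(2,2) = 0.345835 + (0.345835 − 0.345732)/15 = 0.345842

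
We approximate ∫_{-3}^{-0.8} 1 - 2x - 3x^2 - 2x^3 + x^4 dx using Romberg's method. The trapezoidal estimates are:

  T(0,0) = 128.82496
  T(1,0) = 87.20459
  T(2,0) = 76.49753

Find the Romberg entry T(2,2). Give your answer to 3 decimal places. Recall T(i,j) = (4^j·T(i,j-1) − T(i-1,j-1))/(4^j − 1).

T(1,1) = (4·87.20459 − 128.82496) / 3 = 73.33113
T(2,1) = 76.49753 + (76.49753 − 87.20459)/3 = 72.92851
T(2,2) = (16·72.92851 − 73.33113) / 15 = 72.90167

72.902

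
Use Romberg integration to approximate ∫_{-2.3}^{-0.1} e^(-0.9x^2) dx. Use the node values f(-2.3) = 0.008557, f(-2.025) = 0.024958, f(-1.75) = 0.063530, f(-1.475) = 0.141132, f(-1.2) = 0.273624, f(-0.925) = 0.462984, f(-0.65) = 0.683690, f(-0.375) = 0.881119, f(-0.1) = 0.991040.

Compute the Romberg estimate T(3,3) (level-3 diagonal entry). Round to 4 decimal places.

0.8325

T(0,0) (trapezoid, 1 panel, h=2.2000): 1.099557
T(1,0) (trapezoid, 2 panels, h=1.1000): 0.850765
T(2,0) (trapezoid, 4 panels, h=0.5500): 0.836353
T(3,0) (trapezoid, 8 panels, h=0.2750): 0.833480
T(1,1) = 0.850765 + (0.850765 − 1.099557)/3 = 0.767834
T(2,1) = 0.836353 + (0.836353 − 0.850765)/3 = 0.831549
T(3,1) = 0.833480 + (0.833480 − 0.836353)/3 = 0.832522
T(2,2) = 0.831549 + (0.831549 − 0.767834)/15 = 0.835797
T(3,2) = 0.832522 + (0.832522 − 0.831549)/15 = 0.832587
T(3,3) = 0.832587 + (0.832587 − 0.835797)/63 = 0.832536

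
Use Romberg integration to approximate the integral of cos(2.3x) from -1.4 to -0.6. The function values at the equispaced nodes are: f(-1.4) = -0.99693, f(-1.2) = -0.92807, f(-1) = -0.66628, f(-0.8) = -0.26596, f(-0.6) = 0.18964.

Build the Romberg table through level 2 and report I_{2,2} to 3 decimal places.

I_{0,0} (trapezoid, 1 panel, h=0.8000): -0.32292
I_{1,0} (trapezoid, 2 panels, h=0.4000): -0.42797
I_{2,0} (trapezoid, 4 panels, h=0.2000): -0.45279
I_{1,1} = -0.42797 + (-0.42797 − (-0.32292))/3 = -0.46299
I_{2,1} = -0.45279 + (-0.45279 − (-0.42797))/3 = -0.46106
I_{2,2} = -0.46106 + (-0.46106 − (-0.46299))/15 = -0.46093

-0.461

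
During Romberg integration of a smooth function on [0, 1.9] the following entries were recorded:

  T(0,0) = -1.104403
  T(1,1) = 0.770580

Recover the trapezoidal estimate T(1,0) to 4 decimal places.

From T(1,1) = (4·T(1,0) − T(0,0))/3, solve for T(1,0):
4·T(1,0) = 3·0.770580 + (-1.104403) = 1.207337
T(1,0) = 0.301834

0.3018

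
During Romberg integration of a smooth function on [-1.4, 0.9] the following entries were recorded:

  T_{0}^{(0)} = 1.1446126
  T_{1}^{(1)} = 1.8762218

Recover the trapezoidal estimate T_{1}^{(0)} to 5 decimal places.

From T_{1}^{(1)} = (4·T_{1}^{(0)} − T_{0}^{(0)})/3, solve for T_{1}^{(0)}:
4·T_{1}^{(0)} = 3·1.8762218 + 1.1446126 = 6.7732780
T_{1}^{(0)} = 1.6933195

1.69332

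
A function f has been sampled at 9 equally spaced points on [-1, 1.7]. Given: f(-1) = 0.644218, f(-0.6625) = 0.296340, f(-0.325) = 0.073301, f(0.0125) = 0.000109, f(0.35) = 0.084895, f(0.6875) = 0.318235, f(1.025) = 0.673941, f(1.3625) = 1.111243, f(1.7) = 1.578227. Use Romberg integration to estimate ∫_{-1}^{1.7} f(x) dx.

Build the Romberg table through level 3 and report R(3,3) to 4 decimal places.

R(0,0) (trapezoid, 1 panel, h=2.7000): 3.000301
R(1,0) (trapezoid, 2 panels, h=1.3500): 1.614759
R(2,0) (trapezoid, 4 panels, h=0.6750): 1.311768
R(3,0) (trapezoid, 8 panels, h=0.3375): 1.238384
R(1,1) = 1.614759 + (1.614759 − 3.000301)/3 = 1.152912
R(2,1) = 1.311768 + (1.311768 − 1.614759)/3 = 1.210771
R(3,1) = 1.238384 + (1.238384 − 1.311768)/3 = 1.213923
R(2,2) = 1.210771 + (1.210771 − 1.152912)/15 = 1.214628
R(3,2) = 1.213923 + (1.213923 − 1.210771)/15 = 1.214133
R(3,3) = 1.214133 + (1.214133 − 1.214628)/63 = 1.214125

1.2141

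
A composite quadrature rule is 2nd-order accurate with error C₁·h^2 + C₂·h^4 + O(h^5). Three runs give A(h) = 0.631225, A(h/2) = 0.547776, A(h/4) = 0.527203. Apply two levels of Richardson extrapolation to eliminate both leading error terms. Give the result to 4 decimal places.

0.5204

First eliminate the h^2 term (factor 2^2 = 4):
  B₁ = (4·0.547776 − 0.631225)/3 = 0.519960
  B₂ = (4·0.527203 − 0.547776)/3 = 0.520345
Then eliminate the h^4 term (factor 2^4 = 16):
  (16·0.520345 − 0.519960)/15 = 0.520371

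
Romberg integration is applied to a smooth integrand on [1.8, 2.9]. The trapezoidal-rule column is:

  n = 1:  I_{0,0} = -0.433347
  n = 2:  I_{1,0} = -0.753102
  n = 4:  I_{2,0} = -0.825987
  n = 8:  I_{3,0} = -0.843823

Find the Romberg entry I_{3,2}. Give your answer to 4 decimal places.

I_{2,1} = (4·(-0.825987) − (-0.753102)) / 3 = -0.850282
I_{3,1} = -0.843823 + (-0.843823 − (-0.825987))/3 = -0.849768
I_{3,2} = -0.849768 + (-0.849768 − (-0.850282))/15 = -0.849734

-0.8497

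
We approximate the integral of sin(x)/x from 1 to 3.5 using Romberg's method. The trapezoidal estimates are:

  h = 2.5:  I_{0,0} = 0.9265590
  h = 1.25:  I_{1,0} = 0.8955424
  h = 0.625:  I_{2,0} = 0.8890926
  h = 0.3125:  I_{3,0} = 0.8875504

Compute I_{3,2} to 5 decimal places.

0.88704

Richardson extrapolation on the trapezoidal column (denominator 4−1=3):
I_{2,1} = (4·0.8890926 − 0.8955424) / 3 = 0.8869427
I_{3,1} = 0.8875504 + (0.8875504 − 0.8890926)/3 = 0.8870363
I_{3,2} = (16·0.8870363 − 0.8869427) / 15 = 0.8870425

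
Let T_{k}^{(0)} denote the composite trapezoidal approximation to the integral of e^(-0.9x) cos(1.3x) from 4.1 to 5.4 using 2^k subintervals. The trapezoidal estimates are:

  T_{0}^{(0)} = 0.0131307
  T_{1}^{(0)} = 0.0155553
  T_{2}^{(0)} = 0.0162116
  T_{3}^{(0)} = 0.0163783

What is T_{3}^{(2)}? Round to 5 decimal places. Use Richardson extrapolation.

Richardson extrapolation on the trapezoidal column (denominator 4−1=3):
T_{2}^{(1)} = (4·0.0162116 − 0.0155553) / 3 = 0.0164304
T_{3}^{(1)} = (4·0.0163783 − 0.0162116) / 3 = 0.0164339
T_{3}^{(2)} = 0.0164339 + (0.0164339 − 0.0164304)/15 = 0.0164341

0.01643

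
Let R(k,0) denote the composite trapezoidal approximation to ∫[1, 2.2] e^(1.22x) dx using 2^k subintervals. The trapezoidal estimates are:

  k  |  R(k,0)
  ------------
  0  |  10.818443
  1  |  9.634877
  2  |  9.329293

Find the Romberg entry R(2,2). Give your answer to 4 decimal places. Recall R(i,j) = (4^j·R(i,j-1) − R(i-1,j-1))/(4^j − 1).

9.2266

R(1,1) = (4·9.634877 − 10.818443) / 3 = 9.240355
R(2,1) = 9.329293 + (9.329293 − 9.634877)/3 = 9.227432
R(2,2) = 9.227432 + (9.227432 − 9.240355)/15 = 9.226570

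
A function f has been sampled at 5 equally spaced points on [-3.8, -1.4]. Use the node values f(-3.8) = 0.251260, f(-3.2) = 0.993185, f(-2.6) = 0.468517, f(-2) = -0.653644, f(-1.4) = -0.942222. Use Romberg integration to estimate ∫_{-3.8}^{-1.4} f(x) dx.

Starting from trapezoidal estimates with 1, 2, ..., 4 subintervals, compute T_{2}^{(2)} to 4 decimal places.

0.3107

T_{0}^{(0)} (trapezoid, 1 panel, h=2.4000): -0.829154
T_{1}^{(0)} (trapezoid, 2 panels, h=1.2000): 0.147643
T_{2}^{(0)} (trapezoid, 4 panels, h=0.6000): 0.277546
T_{1}^{(1)} = 0.147643 + (0.147643 − (-0.829154))/3 = 0.473242
T_{2}^{(1)} = 0.277546 + (0.277546 − 0.147643)/3 = 0.320847
T_{2}^{(2)} = 0.320847 + (0.320847 − 0.473242)/15 = 0.310687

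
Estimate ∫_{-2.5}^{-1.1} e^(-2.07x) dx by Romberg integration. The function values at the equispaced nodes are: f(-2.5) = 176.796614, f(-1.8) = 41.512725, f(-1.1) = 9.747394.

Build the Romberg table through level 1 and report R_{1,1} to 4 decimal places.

R_{0,0} (trapezoid, 1 panel, h=1.4000): 130.580806
R_{1,0} (trapezoid, 2 panels, h=0.7000): 94.349310
R_{1,1} = 94.349310 + (94.349310 − 130.580806)/3 = 82.272145

82.2721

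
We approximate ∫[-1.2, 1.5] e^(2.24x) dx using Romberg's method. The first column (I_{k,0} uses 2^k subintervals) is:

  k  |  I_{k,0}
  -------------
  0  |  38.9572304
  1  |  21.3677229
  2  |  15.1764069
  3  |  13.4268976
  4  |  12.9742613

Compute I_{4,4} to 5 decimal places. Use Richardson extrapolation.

12.82196

Richardson extrapolation on the trapezoidal column (denominator 4−1=3):
I_{1,1} = 21.3677229 + (21.3677229 − 38.9572304)/3 = 15.5045537
I_{2,1} = 15.1764069 + (15.1764069 − 21.3677229)/3 = 13.1126349
I_{3,1} = (4·13.4268976 − 15.1764069) / 3 = 12.8437278
I_{4,1} = (4·12.9742613 − 13.4268976) / 3 = 12.8233825
I_{2,2} = 13.1126349 + (13.1126349 − 15.5045537)/15 = 12.9531736
I_{3,2} = 12.8437278 + (12.8437278 − 13.1126349)/15 = 12.8258007
I_{4,2} = 12.8233825 + (12.8233825 − 12.8437278)/15 = 12.8220261
I_{3,3} = 12.8258007 + (12.8258007 − 12.9531736)/63 = 12.8237789
I_{4,3} = 12.8220261 + (12.8220261 − 12.8258007)/63 = 12.8219662
I_{4,4} = 12.8219662 + (12.8219662 − 12.8237789)/255 = 12.8219591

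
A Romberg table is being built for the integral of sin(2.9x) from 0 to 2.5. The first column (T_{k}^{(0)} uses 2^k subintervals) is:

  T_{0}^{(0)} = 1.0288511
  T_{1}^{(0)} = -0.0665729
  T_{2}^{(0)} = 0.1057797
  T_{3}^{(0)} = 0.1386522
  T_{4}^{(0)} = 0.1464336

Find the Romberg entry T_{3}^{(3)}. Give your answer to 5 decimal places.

T_{1}^{(1)} = (4·(-0.0665729) − 1.0288511) / 3 = -0.4317142
T_{2}^{(1)} = 0.1057797 + (0.1057797 − (-0.0665729))/3 = 0.1632306
T_{3}^{(1)} = 0.1386522 + (0.1386522 − 0.1057797)/3 = 0.1496097
T_{2}^{(2)} = 0.1632306 + (0.1632306 − (-0.4317142))/15 = 0.2028936
T_{3}^{(2)} = 0.1496097 + (0.1496097 − 0.1632306)/15 = 0.1487016
T_{3}^{(3)} = (64·0.1487016 − 0.2028936) / 63 = 0.1478414
(Column j=1 coincides with Simpson's rule on the same nodes.)

0.14784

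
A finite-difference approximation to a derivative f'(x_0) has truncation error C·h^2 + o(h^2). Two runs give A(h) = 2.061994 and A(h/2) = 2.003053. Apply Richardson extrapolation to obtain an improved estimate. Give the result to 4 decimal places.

1.9834

The leading error scales as h^2; refining by a factor of 2 reduces it by 2^2 = 4.
Extrapolated value = (4·A(h/2) − A(h)) / (4 − 1)
= (4·2.003053 − 2.061994) / 3
= 5.950218 / 3 = 1.983406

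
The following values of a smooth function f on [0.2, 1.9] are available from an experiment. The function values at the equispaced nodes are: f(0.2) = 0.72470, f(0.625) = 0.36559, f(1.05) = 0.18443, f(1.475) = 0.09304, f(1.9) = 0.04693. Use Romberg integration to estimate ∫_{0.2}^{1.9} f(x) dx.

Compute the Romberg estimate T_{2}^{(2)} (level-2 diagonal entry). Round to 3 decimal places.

0.421

T_{0}^{(0)} (trapezoid, 1 panel, h=1.7000): 0.65589
T_{1}^{(0)} (trapezoid, 2 panels, h=0.8500): 0.48471
T_{2}^{(0)} (trapezoid, 4 panels, h=0.4250): 0.43727
T_{1}^{(1)} = 0.48471 + (0.48471 − 0.65589)/3 = 0.42765
T_{2}^{(1)} = 0.43727 + (0.43727 − 0.48471)/3 = 0.42146
T_{2}^{(2)} = 0.42146 + (0.42146 − 0.42765)/15 = 0.42105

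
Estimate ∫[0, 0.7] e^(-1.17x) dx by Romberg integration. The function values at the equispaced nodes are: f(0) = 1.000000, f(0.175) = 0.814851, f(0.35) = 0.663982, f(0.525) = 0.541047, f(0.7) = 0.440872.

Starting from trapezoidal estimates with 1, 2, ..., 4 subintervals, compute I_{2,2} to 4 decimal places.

0.4779

I_{0,0} (trapezoid, 1 panel, h=0.7000): 0.504305
I_{1,0} (trapezoid, 2 panels, h=0.3500): 0.484546
I_{2,0} (trapezoid, 4 panels, h=0.1750): 0.479555
I_{1,1} = 0.484546 + (0.484546 − 0.504305)/3 = 0.477960
I_{2,1} = 0.479555 + (0.479555 − 0.484546)/3 = 0.477891
I_{2,2} = 0.477891 + (0.477891 − 0.477960)/15 = 0.477886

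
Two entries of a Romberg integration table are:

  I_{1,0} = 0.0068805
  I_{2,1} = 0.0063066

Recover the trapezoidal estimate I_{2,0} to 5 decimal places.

0.00645

From I_{2,1} = (4·I_{2,0} − I_{1,0})/3, solve for I_{2,0}:
4·I_{2,0} = 3·0.0063066 + 0.0068805 = 0.0258003
I_{2,0} = 0.0064501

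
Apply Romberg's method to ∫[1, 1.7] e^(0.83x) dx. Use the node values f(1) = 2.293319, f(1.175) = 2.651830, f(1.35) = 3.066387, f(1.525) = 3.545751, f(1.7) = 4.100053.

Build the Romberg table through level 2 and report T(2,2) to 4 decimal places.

2.1768

T(0,0) (trapezoid, 1 panel, h=0.7000): 2.237680
T(1,0) (trapezoid, 2 panels, h=0.3500): 2.192076
T(2,0) (trapezoid, 4 panels, h=0.1750): 2.180614
T(1,1) = 2.192076 + (2.192076 − 2.237680)/3 = 2.176875
T(2,1) = 2.180614 + (2.180614 − 2.192076)/3 = 2.176793
T(2,2) = 2.176793 + (2.176793 − 2.176875)/15 = 2.176788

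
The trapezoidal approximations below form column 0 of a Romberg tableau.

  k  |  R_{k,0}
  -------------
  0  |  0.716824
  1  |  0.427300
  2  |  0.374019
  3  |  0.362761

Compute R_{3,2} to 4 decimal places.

Richardson extrapolation on the trapezoidal column (denominator 4−1=3):
R_{2,1} = 0.374019 + (0.374019 − 0.427300)/3 = 0.356259
R_{3,1} = (4·0.362761 − 0.374019) / 3 = 0.359008
R_{3,2} = (16·0.359008 − 0.356259) / 15 = 0.359191

0.3592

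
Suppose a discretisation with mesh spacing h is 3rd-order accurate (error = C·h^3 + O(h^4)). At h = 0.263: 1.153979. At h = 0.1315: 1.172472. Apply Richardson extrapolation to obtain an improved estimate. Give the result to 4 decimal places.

Extrapolated value = (8·A(h/2) − A(h)) / (8 − 1)
= (8·1.172472 − 1.153979) / 7
= 8.225797 / 7 = 1.175114

1.1751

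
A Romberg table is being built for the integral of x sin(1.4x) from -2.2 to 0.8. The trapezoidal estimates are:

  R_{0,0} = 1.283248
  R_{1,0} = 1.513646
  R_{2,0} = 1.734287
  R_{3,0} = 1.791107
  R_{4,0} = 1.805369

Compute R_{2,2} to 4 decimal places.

1.8223

Richardson extrapolation on the trapezoidal column (denominator 4−1=3):
R_{1,1} = 1.513646 + (1.513646 − 1.283248)/3 = 1.590445
R_{2,1} = 1.734287 + (1.734287 − 1.513646)/3 = 1.807834
R_{2,2} = (16·1.807834 − 1.590445) / 15 = 1.822327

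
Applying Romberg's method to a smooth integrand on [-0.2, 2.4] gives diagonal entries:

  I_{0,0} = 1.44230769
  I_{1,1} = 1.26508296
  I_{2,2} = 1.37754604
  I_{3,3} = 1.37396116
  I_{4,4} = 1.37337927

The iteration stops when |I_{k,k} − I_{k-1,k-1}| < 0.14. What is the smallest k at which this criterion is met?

|I_{1,1} − I_{0,0}| = 0.17722473 ≥ 0.14
|I_{2,2} − I_{1,1}| = 0.11246308 < 0.14

k = 2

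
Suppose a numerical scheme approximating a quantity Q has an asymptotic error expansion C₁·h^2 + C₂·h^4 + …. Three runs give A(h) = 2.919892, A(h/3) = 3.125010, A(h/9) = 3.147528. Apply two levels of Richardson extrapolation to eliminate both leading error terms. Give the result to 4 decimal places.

3.1503

First eliminate the h^2 term (factor 3^2 = 9):
  B₁ = (9·3.125010 − 2.919892)/8 = 3.150650
  B₂ = (9·3.147528 − 3.125010)/8 = 3.150343
Then eliminate the h^4 term (factor 3^4 = 81):
  (81·3.150343 − 3.150650)/80 = 3.150339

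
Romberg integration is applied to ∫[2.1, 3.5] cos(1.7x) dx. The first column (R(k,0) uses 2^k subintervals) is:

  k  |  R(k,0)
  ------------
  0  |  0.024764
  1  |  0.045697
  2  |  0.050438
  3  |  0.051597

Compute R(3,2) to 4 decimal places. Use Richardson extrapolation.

R(2,1) = (4·0.050438 − 0.045697) / 3 = 0.052018
R(3,1) = (4·0.051597 − 0.050438) / 3 = 0.051983
R(3,2) = (16·0.051983 − 0.052018) / 15 = 0.051981

0.0520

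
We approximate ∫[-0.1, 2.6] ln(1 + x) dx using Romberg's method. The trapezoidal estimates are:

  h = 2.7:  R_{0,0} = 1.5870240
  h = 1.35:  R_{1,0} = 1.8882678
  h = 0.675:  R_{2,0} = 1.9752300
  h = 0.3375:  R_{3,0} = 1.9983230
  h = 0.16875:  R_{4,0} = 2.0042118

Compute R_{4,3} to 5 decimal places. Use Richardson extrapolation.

2.00619

Richardson extrapolation on the trapezoidal column (denominator 4−1=3):
R_{2,1} = 1.9752300 + (1.9752300 − 1.8882678)/3 = 2.0042174
R_{3,1} = (4·1.9983230 − 1.9752300) / 3 = 2.0060207
R_{4,1} = (4·2.0042118 − 1.9983230) / 3 = 2.0061747
R_{3,2} = (16·2.0060207 − 2.0042174) / 15 = 2.0061409
R_{4,2} = (16·2.0061747 − 2.0060207) / 15 = 2.0061850
R_{4,3} = 2.0061850 + (2.0061850 − 2.0061409)/63 = 2.0061857
(Column j=1 coincides with Simpson's rule on the same nodes.)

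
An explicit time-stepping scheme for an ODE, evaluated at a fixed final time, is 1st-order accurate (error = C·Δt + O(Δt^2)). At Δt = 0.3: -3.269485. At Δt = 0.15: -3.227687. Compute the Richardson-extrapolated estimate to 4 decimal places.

The leading error scales as Δt; refining by a factor of 2 reduces it by 2^1 = 2.
Extrapolated value = (2·A(Δt/2) − A(Δt)) / (2 − 1)
= (2·(-3.227687) − (-3.269485)) / 1
= -3.185889 / 1 = -3.185889

-3.1859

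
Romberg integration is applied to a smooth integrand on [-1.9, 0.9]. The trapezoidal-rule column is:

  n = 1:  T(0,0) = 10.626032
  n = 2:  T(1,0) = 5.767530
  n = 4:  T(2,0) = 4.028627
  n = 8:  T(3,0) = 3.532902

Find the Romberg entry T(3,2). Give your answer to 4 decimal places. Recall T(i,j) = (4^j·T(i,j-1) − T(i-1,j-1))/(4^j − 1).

T(2,1) = (4·4.028627 − 5.767530) / 3 = 3.448993
T(3,1) = (4·3.532902 − 4.028627) / 3 = 3.367660
T(3,2) = 3.367660 + (3.367660 − 3.448993)/15 = 3.362238

3.3622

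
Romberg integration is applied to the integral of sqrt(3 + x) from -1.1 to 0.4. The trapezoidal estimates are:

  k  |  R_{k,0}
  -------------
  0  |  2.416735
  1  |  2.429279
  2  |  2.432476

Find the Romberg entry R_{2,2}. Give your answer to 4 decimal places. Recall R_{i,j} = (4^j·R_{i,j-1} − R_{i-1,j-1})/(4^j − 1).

R_{1,1} = (4·2.429279 − 2.416735) / 3 = 2.433460
R_{2,1} = (4·2.432476 − 2.429279) / 3 = 2.433542
R_{2,2} = 2.433542 + (2.433542 − 2.433460)/15 = 2.433547

2.4335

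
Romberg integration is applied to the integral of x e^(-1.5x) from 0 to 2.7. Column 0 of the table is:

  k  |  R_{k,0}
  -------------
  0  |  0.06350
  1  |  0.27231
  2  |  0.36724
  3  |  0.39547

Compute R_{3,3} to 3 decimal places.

Richardson extrapolation on the trapezoidal column (denominator 4−1=3):
R_{1,1} = 0.27231 + (0.27231 − 0.06350)/3 = 0.34191
R_{2,1} = 0.36724 + (0.36724 − 0.27231)/3 = 0.39888
R_{3,1} = (4·0.39547 − 0.36724) / 3 = 0.40488
R_{2,2} = 0.39888 + (0.39888 − 0.34191)/15 = 0.40268
R_{3,2} = 0.40488 + (0.40488 − 0.39888)/15 = 0.40528
R_{3,3} = 0.40528 + (0.40528 − 0.40268)/63 = 0.40532

0.405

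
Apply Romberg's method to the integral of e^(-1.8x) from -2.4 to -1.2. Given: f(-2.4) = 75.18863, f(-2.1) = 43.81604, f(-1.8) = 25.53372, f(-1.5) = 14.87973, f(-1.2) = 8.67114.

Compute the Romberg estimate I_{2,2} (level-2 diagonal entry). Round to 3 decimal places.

I_{0,0} (trapezoid, 1 panel, h=1.2000): 50.31586
I_{1,0} (trapezoid, 2 panels, h=0.6000): 40.47816
I_{2,0} (trapezoid, 4 panels, h=0.3000): 37.84781
I_{1,1} = 40.47816 + (40.47816 − 50.31586)/3 = 37.19893
I_{2,1} = 37.84781 + (37.84781 − 40.47816)/3 = 36.97103
I_{2,2} = 36.97103 + (36.97103 − 37.19893)/15 = 36.95584

36.956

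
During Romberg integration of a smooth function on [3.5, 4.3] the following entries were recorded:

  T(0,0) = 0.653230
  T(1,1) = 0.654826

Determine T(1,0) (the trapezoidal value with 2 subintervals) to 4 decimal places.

0.6544

From T(1,1) = (4·T(1,0) − T(0,0))/3, solve for T(1,0):
4·T(1,0) = 3·0.654826 + 0.653230 = 2.617708
T(1,0) = 0.654427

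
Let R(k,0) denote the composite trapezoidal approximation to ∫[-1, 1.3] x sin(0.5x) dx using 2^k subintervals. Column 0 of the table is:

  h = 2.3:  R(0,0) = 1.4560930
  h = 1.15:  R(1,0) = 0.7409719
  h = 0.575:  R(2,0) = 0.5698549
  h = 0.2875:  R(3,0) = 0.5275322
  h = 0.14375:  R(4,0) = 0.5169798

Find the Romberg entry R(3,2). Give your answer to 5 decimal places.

0.51347

Richardson extrapolation on the trapezoidal column (denominator 4−1=3):
R(2,1) = 0.5698549 + (0.5698549 − 0.7409719)/3 = 0.5128159
R(3,1) = (4·0.5275322 − 0.5698549) / 3 = 0.5134246
R(3,2) = 0.5134246 + (0.5134246 − 0.5128159)/15 = 0.5134652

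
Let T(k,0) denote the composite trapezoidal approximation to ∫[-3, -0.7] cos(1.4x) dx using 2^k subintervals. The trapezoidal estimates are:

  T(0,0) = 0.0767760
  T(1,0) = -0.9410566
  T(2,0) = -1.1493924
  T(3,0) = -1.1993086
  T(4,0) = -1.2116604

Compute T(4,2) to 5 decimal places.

T(3,1) = (4·(-1.1993086) − (-1.1493924)) / 3 = -1.2159473
T(4,1) = (4·(-1.2116604) − (-1.1993086)) / 3 = -1.2157777
T(4,2) = (16·(-1.2157777) − (-1.2159473)) / 15 = -1.2157664

-1.21577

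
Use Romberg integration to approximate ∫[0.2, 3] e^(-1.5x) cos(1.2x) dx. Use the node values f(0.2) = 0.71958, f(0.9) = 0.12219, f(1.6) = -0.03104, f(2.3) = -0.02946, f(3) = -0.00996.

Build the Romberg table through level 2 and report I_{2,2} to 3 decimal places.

I_{0,0} (trapezoid, 1 panel, h=2.8000): 0.99347
I_{1,0} (trapezoid, 2 panels, h=1.4000): 0.45328
I_{2,0} (trapezoid, 4 panels, h=0.7000): 0.29155
I_{1,1} = 0.45328 + (0.45328 − 0.99347)/3 = 0.27322
I_{2,1} = 0.29155 + (0.29155 − 0.45328)/3 = 0.23764
I_{2,2} = 0.23764 + (0.23764 − 0.27322)/15 = 0.23527

0.235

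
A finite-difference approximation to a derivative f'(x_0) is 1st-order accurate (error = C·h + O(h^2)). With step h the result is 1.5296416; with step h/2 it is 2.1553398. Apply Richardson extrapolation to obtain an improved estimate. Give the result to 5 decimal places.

The leading error scales as h; refining by a factor of 2 reduces it by 2^1 = 2.
Extrapolated value = (2·A(h/2) − A(h)) / (2 − 1)
= (2·2.1553398 − 1.5296416) / 1
= 2.7810380 / 1 = 2.7810380

2.78104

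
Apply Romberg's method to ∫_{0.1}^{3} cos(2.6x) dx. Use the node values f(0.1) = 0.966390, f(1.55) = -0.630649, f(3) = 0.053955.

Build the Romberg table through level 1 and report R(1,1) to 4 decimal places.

R(0,0) (trapezoid, 1 panel, h=2.9000): 1.479500
R(1,0) (trapezoid, 2 panels, h=1.4500): -0.174691
R(1,1) = -0.174691 + (-0.174691 − 1.479500)/3 = -0.726088

-0.7261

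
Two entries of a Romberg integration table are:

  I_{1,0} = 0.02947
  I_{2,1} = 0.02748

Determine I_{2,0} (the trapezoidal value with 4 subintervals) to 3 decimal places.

From I_{2,1} = (4·I_{2,0} − I_{1,0})/3, solve for I_{2,0}:
4·I_{2,0} = 3·0.02748 + 0.02947 = 0.11191
I_{2,0} = 0.02798

0.028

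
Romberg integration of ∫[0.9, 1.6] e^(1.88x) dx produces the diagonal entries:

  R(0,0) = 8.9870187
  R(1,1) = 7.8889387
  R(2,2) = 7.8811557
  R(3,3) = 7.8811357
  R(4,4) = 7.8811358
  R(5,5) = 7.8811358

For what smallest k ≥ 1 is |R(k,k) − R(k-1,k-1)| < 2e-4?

k = 3

|R(1,1) − R(0,0)| = 1.0980800 ≥ 2e-4
|R(2,2) − R(1,1)| = 0.0077830 ≥ 2e-4
|R(3,3) − R(2,2)| = 0.0000200 < 2e-4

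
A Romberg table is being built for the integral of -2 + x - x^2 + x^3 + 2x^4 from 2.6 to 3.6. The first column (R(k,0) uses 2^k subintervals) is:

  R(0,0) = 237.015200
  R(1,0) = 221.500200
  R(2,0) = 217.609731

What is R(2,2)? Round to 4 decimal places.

R(1,1) = (4·221.500200 − 237.015200) / 3 = 216.328533
R(2,1) = 217.609731 + (217.609731 − 221.500200)/3 = 216.312908
R(2,2) = (16·216.312908 − 216.328533) / 15 = 216.311866

216.3119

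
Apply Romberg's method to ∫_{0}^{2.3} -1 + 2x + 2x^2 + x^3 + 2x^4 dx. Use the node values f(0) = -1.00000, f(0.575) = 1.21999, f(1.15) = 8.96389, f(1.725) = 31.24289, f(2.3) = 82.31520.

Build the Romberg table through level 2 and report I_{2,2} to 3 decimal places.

43.843

I_{0,0} (trapezoid, 1 panel, h=2.3000): 93.51248
I_{1,0} (trapezoid, 2 panels, h=1.1500): 57.06471
I_{2,0} (trapezoid, 4 panels, h=0.5750): 47.19851
I_{1,1} = 57.06471 + (57.06471 − 93.51248)/3 = 44.91545
I_{2,1} = 47.19851 + (47.19851 − 57.06471)/3 = 43.90978
I_{2,2} = 43.90978 + (43.90978 − 44.91545)/15 = 43.84274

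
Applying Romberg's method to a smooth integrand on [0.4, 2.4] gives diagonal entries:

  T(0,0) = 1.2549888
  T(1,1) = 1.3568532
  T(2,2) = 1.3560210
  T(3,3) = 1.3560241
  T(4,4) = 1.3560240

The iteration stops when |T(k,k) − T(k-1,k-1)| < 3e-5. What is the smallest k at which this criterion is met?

|T(1,1) − T(0,0)| = 0.1018644 ≥ 3e-5
|T(2,2) − T(1,1)| = 0.0008322 ≥ 3e-5
|T(3,3) − T(2,2)| = 0.0000031 < 3e-5

k = 3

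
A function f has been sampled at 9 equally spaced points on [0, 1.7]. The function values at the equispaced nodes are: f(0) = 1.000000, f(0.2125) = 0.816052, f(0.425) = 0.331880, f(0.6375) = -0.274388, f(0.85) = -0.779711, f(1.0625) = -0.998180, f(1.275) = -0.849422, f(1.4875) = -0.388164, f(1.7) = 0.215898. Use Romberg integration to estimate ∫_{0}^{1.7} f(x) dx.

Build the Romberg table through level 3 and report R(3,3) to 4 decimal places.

R(0,0) (trapezoid, 1 panel, h=1.7000): 1.033513
R(1,0) (trapezoid, 2 panels, h=0.8500): -0.145998
R(2,0) (trapezoid, 4 panels, h=0.4250): -0.292954
R(3,0) (trapezoid, 8 panels, h=0.2125): -0.325972
R(1,1) = -0.145998 + (-0.145998 − 1.033513)/3 = -0.539168
R(2,1) = -0.292954 + (-0.292954 − (-0.145998))/3 = -0.341939
R(3,1) = -0.325972 + (-0.325972 − (-0.292954))/3 = -0.336978
R(2,2) = -0.341939 + (-0.341939 − (-0.539168))/15 = -0.328790
R(3,2) = -0.336978 + (-0.336978 − (-0.341939))/15 = -0.336647
R(3,3) = -0.336647 + (-0.336647 − (-0.328790))/63 = -0.336772

-0.3368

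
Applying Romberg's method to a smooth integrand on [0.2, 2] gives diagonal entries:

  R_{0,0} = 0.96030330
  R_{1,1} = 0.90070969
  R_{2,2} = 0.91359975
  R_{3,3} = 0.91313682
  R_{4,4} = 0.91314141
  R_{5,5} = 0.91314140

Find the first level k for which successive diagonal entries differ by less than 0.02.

|R_{1,1} − R_{0,0}| = 0.05959361 ≥ 0.02
|R_{2,2} − R_{1,1}| = 0.01289006 < 0.02

k = 2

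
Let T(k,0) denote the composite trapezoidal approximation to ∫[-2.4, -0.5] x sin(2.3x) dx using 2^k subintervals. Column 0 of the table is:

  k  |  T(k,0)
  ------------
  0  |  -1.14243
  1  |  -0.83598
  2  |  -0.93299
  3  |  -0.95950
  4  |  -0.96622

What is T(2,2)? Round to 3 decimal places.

T(1,1) = (4·(-0.83598) − (-1.14243)) / 3 = -0.73383
T(2,1) = -0.93299 + (-0.93299 − (-0.83598))/3 = -0.96533
T(2,2) = (16·(-0.96533) − (-0.73383)) / 15 = -0.98076
(Column j=1 coincides with Simpson's rule on the same nodes.)

-0.981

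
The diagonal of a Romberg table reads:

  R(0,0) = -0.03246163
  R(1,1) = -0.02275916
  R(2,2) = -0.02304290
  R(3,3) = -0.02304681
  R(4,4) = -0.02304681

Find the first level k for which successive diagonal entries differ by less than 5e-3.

k = 2

|R(1,1) − R(0,0)| = 0.00970247 ≥ 5e-3
|R(2,2) − R(1,1)| = 0.00028374 < 5e-3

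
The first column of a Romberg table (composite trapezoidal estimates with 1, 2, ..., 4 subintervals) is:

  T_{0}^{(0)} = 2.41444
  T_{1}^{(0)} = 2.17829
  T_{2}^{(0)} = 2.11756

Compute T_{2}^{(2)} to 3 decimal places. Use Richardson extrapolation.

Richardson extrapolation on the trapezoidal column (denominator 4−1=3):
T_{1}^{(1)} = (4·2.17829 − 2.41444) / 3 = 2.09957
T_{2}^{(1)} = 2.11756 + (2.11756 − 2.17829)/3 = 2.09732
T_{2}^{(2)} = (16·2.09732 − 2.09957) / 15 = 2.09717

2.097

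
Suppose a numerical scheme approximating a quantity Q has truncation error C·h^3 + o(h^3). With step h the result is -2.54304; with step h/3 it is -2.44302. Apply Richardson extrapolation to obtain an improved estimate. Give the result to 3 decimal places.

The leading error scales as h^3; refining by a factor of 3 reduces it by 3^3 = 27.
Extrapolated value = (27·A(h/3) − A(h)) / (27 − 1)
= (27·(-2.44302) − (-2.54304)) / 26
= -63.41850 / 26 = -2.43917

-2.439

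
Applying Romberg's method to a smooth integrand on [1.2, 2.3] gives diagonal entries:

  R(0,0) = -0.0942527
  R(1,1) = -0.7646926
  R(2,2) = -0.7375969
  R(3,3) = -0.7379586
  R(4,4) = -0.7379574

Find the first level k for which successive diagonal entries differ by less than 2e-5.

|R(1,1) − R(0,0)| = 0.6704399 ≥ 2e-5
|R(2,2) − R(1,1)| = 0.0270957 ≥ 2e-5
|R(3,3) − R(2,2)| = 0.0003617 ≥ 2e-5
|R(4,4) − R(3,3)| = 0.0000012 < 2e-5

k = 4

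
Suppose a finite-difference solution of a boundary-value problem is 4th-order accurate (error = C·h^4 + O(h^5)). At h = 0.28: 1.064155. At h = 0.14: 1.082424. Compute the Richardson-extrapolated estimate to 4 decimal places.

1.0836

The leading error scales as h^4; refining by a factor of 2 reduces it by 2^4 = 16.
Extrapolated value = (16·A(h/2) − A(h)) / (16 − 1)
= (16·1.082424 − 1.064155) / 15
= 16.254629 / 15 = 1.083642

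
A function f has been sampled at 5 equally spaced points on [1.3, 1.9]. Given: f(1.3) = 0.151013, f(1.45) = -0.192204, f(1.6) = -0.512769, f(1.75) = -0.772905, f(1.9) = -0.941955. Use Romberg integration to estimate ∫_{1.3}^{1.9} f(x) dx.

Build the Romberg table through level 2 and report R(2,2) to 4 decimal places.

R(0,0) (trapezoid, 1 panel, h=0.6000): -0.237283
R(1,0) (trapezoid, 2 panels, h=0.3000): -0.272472
R(2,0) (trapezoid, 4 panels, h=0.1500): -0.281002
R(1,1) = -0.272472 + (-0.272472 − (-0.237283))/3 = -0.284202
R(2,1) = -0.281002 + (-0.281002 − (-0.272472))/3 = -0.283845
R(2,2) = -0.283845 + (-0.283845 − (-0.284202))/15 = -0.283821

-0.2838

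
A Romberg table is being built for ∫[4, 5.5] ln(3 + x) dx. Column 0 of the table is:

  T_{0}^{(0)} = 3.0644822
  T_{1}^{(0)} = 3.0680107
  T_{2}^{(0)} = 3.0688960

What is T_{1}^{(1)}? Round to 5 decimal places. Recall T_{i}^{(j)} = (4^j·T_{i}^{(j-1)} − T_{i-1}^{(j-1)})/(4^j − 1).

3.06919

T_{1}^{(1)} = 3.0680107 + (3.0680107 − 3.0644822)/3 = 3.0691869
(Column j=1 coincides with Simpson's rule on the same nodes.)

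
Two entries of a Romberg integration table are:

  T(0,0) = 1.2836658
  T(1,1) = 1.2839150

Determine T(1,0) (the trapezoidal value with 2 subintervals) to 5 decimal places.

From T(1,1) = (4·T(1,0) − T(0,0))/3, solve for T(1,0):
4·T(1,0) = 3·1.2839150 + 1.2836658 = 5.1354108
T(1,0) = 1.2838527

1.28385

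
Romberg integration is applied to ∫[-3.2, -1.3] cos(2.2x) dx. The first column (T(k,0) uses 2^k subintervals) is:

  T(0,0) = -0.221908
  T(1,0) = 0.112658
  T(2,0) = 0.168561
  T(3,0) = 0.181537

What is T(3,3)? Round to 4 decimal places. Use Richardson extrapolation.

0.1858

Richardson extrapolation on the trapezoidal column (denominator 4−1=3):
T(1,1) = (4·0.112658 − (-0.221908)) / 3 = 0.224180
T(2,1) = 0.168561 + (0.168561 − 0.112658)/3 = 0.187195
T(3,1) = (4·0.181537 − 0.168561) / 3 = 0.185862
T(2,2) = (16·0.187195 − 0.224180) / 15 = 0.184729
T(3,2) = 0.185862 + (0.185862 − 0.187195)/15 = 0.185773
T(3,3) = 0.185773 + (0.185773 − 0.184729)/63 = 0.185790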